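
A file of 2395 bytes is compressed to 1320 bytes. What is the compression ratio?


Ratio = original / compressed = 2395 / 1320 = 1.8144

1.8144


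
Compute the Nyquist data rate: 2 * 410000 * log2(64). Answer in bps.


Rate = 2 * B * log2(M) = 2 * 410000 * 6.0 = 4920000.0

4920000.0 bps


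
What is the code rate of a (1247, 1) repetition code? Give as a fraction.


Rate = k/n = 1/1247

1/1247


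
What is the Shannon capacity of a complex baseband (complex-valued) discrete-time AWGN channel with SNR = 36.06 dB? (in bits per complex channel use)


SNR_linear = 10^(36.06/10) = 4036.4539; C = log2(1 + SNR_linear) = log2(1 + 4036.4539) = 11.9792

11.9792 bits/channel use


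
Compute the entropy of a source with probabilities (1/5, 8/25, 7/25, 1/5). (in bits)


H = -sum(p_i * log2(p_i)). Terms: -(1/5)*log2(1/5) = 0.464386; -(8/25)*log2(8/25) = 0.526034; -(7/25)*log2(7/25) = 0.514220; -(1/5)*log2(1/5) = 0.464386. H = 0.464386 + 0.526034 + 0.514220 + 0.464386 = 1.969

1.969 bits


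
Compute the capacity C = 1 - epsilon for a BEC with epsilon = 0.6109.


C = 1 - epsilon = 1 - 0.6109 = 0.3891

0.3891 bits


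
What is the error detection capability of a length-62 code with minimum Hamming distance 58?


Detection capability = d_min - 1 = 58 - 1 = 57

57 errors


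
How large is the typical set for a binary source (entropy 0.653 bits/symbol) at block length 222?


log2|A_typical| = nH = 222 * 0.653 = 144.966, so |A_typical| ~ 2^144.966 = 4.356e+43

4.356e+43


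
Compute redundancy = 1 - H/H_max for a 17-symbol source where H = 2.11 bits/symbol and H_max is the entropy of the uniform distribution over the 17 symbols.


H_max = log2(K) = log2(17) = 4.0875 bits/symbol. Redundancy = 1 - H/H_max = 1 - 2.11/4.0875 = 1 - 0.5162 = 0.4838

0.4838


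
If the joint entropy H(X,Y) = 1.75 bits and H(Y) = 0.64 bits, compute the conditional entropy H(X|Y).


H(X|Y) = H(X,Y) - H(Y) = 1.75 - 0.64 = 1.11

1.11 bits


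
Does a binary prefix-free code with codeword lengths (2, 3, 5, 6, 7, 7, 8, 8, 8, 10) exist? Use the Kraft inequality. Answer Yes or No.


Kraft sum = sum(2^(-l_i)) = 0.4502, need <= 1. Result: satisfied (a binary prefix-free code with these lengths exists)

Yes


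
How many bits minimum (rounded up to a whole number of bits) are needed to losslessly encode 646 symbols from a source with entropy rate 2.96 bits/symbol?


Minimum bits >= n * H = 646 * 2.96 = 1912.16, rounded up to a whole number of bits = 1913

1913 bits


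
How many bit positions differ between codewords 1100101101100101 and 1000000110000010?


Count differing positions: . ^ . . ^ . ^ . ^ ^ ^ . . ^ ^ ^ = 9 differences

9


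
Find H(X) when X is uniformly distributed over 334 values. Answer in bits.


H = log2(n) = log2(334) = 8.3837

8.3837 bits


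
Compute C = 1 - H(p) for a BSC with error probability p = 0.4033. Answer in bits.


H(p) = -p*log2(p) - (1-p)*log2(1-p) = -0.4033*log2(0.4033) - 0.5967*log2(0.5967) = 0.528353 + 0.444495 = 0.9728. C = 1 - H(p) = 1 - 0.9728 = 0.0272

0.0272 bits


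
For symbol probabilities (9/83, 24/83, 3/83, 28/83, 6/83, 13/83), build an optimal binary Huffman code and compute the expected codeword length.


Huffman construction (repeatedly merge the two least-probable nodes; each merge adds 1 bit to every symbol beneath it): 3/83 + 6/83 = 9/83; 9/83 + 9/83 = 18/83; 13/83 + 18/83 = 31/83; 24/83 + 28/83 = 52/83; 31/83 + 52/83 = 1. Resulting codeword lengths (in the order the probabilities were given): (3, 2, 4, 2, 4, 2). L_avg = sum(p_i * l_i) = 9/83*3 + 24/83*2 + 3/83*4 + 28/83*2 + 6/83*4 + 13/83*2 = 193/83 = 2.3253

2.3253 bits


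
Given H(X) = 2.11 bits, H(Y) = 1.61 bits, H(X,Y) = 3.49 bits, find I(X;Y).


I(X;Y) = H(X) + H(Y) - H(X,Y) = 2.11 + 1.61 - 3.49 = 0.23

0.23 bits


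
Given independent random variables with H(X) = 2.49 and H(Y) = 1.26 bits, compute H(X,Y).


For independent variables, H(X,Y) = H(X) + H(Y) = 2.49 + 1.26 = 3.75

3.75 bits


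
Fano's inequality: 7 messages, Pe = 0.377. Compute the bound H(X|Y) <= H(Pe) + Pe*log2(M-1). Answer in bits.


H(Pe) = -Pe*log2(Pe) - (1-Pe)*log2(1-Pe) = -0.377*log2(0.377) - 0.623*log2(0.623) = 0.530576 + 0.425320 = 0.9559. Pe*log2(M-1) = 0.377*log2(6) = 0.974531. Bound = H(Pe) + Pe*log2(M-1) = 0.530576 + 0.425320 + 0.974531 = 1.9304

1.9304 bits


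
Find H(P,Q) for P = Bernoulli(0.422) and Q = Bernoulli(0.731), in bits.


H(P,Q) = -p*log2(q) - (1-p)*log2(1-q). -0.422*log2(0.731) = 0.190768; -0.578*log2(0.269) = 1.094918. H(P,Q) = 0.190768 + 1.094918 = 1.2857

1.2857 bits


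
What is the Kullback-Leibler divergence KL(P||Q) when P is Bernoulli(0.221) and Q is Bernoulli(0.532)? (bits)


KL = p*log2(p/q) + (1-p)*log2((1-p)/(1-q)) = 0.221*log2(0.221/0.532) + 0.779*log2(0.779/0.468) = 0.2926

0.2926 bits


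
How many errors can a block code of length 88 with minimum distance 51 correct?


Correction capability = floor((d-1)/2) = floor((51-1)/2) = 25

25 errors


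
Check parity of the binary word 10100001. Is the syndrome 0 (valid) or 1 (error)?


Syndrome = XOR of all bits = 1 XOR 0 XOR 1 XOR 0 XOR 0 XOR 0 XOR 0 XOR 1 = 1

1


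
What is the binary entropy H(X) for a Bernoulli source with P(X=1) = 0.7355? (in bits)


H = -p*log2(p) - (1-p)*log2(1-p). -0.7355*log2(0.7355) = 0.325976; -0.2645*log2(0.2645) = 0.507486. H = 0.325976 + 0.507486 = 0.8335

0.8335 bits


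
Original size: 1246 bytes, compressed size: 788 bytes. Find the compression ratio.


Ratio = original / compressed = 1246 / 788 = 1.5812

1.5812


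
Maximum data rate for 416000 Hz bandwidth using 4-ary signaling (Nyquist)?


Rate = 2 * B * log2(M) = 2 * 416000 * 2.0 = 1664000.0

1664000.0 bps


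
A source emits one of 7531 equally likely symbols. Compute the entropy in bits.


H = log2(n) = log2(7531) = 12.8786

12.8786 bits


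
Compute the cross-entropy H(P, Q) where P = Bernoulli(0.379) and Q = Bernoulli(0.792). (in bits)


H(P,Q) = -p*log2(q) - (1-p)*log2(1-q). -0.379*log2(0.792) = 0.127506; -0.621*log2(0.208) = 1.406779. H(P,Q) = 0.127506 + 1.406779 = 1.5343

1.5343 bits


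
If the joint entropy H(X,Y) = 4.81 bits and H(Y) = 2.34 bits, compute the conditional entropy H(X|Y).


H(X|Y) = H(X,Y) - H(Y) = 4.81 - 2.34 = 2.47

2.47 bits


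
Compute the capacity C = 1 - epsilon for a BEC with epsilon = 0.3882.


C = 1 - epsilon = 1 - 0.3882 = 0.6118

0.6118 bits


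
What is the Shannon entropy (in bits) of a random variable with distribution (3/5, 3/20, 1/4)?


H = -sum(p_i * log2(p_i)). Terms: -(3/5)*log2(3/5) = 0.442179; -(3/20)*log2(3/20) = 0.410545; -(1/4)*log2(1/4) = 0.500000. H = 0.442179 + 0.410545 + 0.500000 = 1.3527

1.3527 bits


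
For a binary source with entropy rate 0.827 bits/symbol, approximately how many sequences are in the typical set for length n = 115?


log2|A_typical| = nH = 115 * 0.827 = 95.105, so |A_typical| ~ 2^95.105 = 4.260e+28

4.260e+28


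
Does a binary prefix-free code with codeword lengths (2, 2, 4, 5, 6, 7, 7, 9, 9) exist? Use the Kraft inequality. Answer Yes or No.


Kraft sum = sum(2^(-l_i)) = 0.6289, need <= 1. Result: satisfied (a binary prefix-free code with these lengths exists)

Yes


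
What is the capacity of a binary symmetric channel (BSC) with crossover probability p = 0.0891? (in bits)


H(p) = -p*log2(p) - (1-p)*log2(1-p) = -0.0891*log2(0.0891) - 0.9109*log2(0.9109) = 0.310819 + 0.122639 = 0.4335. C = 1 - H(p) = 1 - 0.4335 = 0.5665

0.5665 bits


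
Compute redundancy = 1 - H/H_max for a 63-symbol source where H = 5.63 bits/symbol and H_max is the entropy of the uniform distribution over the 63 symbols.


H_max = log2(K) = log2(63) = 5.9773 bits/symbol. Redundancy = 1 - H/H_max = 1 - 5.63/5.9773 = 1 - 0.9419 = 0.0581

0.0581


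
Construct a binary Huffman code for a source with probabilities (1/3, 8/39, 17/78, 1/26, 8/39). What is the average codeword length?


Huffman construction (repeatedly merge the two least-probable nodes; each merge adds 1 bit to every symbol beneath it): 1/26 + 8/39 = 19/78; 8/39 + 17/78 = 11/26; 19/78 + 1/3 = 15/26; 11/26 + 15/26 = 1. Resulting codeword lengths (in the order the probabilities were given): (2, 3, 2, 3, 2). L_avg = sum(p_i * l_i) = 1/3*2 + 8/39*3 + 17/78*2 + 1/26*3 + 8/39*2 = 175/78 = 2.2436

2.2436 bits


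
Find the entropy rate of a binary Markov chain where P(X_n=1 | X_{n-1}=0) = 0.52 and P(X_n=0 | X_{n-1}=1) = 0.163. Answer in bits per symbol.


Stationary distribution: pi_0 = p10/(p01+p10) = 0.2387, pi_1 = 0.7613. Entropy rate H' = pi_0*H(p01) + pi_1*H(p10) = 0.2387*0.9988 + 0.7613*0.6414 = 0.7267

0.7267 bits/symbol


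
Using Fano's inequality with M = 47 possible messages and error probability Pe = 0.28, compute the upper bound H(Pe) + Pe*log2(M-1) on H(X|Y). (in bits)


H(Pe) = -Pe*log2(Pe) - (1-Pe)*log2(1-Pe) = -0.28*log2(0.28) - 0.72*log2(0.72) = 0.514220 + 0.341230 = 0.8555. Pe*log2(M-1) = 0.28*log2(46) = 1.546597. Bound = H(Pe) + Pe*log2(M-1) = 0.514220 + 0.341230 + 1.546597 = 2.402

2.402 bits


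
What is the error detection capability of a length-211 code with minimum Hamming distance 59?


Detection capability = d_min - 1 = 59 - 1 = 58

58 errors


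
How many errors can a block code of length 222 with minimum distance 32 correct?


Correction capability = floor((d-1)/2) = floor((32-1)/2) = 15

15 errors


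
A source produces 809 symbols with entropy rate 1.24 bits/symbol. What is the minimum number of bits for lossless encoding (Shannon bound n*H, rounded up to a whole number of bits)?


Minimum bits >= n * H = 809 * 1.24 = 1003.16, rounded up to a whole number of bits = 1004

1004 bits


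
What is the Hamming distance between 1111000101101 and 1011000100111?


Count differing positions: . ^ . . . . . . . ^ . ^ . = 3 differences

3


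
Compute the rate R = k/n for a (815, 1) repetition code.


Rate = k/n = 1/815

1/815


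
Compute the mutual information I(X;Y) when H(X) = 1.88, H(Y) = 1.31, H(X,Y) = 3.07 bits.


I(X;Y) = H(X) + H(Y) - H(X,Y) = 1.88 + 1.31 - 3.07 = 0.12

0.12 bits


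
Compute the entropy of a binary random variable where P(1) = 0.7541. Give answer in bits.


H = -p*log2(p) - (1-p)*log2(1-p). -0.7541*log2(0.7541) = 0.307049; -0.2459*log2(0.2459) = 0.497666. H = 0.307049 + 0.497666 = 0.8047

0.8047 bits


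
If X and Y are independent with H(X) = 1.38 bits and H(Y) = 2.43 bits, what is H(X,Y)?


For independent variables, H(X,Y) = H(X) + H(Y) = 1.38 + 2.43 = 3.81

3.81 bits


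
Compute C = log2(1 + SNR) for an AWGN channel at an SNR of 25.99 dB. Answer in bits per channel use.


SNR_linear = 10^(25.99/10) = 397.1915; C = log2(1 + SNR_linear) = log2(1 + 397.1915) = 8.6373

8.6373 bits/channel use


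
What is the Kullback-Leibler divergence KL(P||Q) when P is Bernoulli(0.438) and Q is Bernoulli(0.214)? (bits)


KL = p*log2(p/q) + (1-p)*log2((1-p)/(1-q)) = 0.438*log2(0.438/0.214) + 0.562*log2(0.562/0.786) = 0.1806

0.1806 bits


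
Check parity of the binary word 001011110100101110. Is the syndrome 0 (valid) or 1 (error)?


Syndrome = XOR of all bits = 0 XOR 0 XOR 1 XOR 0 XOR 1 XOR 1 XOR 1 XOR 1 XOR 0 XOR 1 XOR 0 XOR 0 XOR 1 XOR 0 XOR 1 XOR 1 XOR 1 XOR 0 = 0

0


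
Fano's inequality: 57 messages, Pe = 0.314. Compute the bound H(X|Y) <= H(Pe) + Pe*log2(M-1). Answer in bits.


H(Pe) = -Pe*log2(Pe) - (1-Pe)*log2(1-Pe) = -0.314*log2(0.314) - 0.686*log2(0.686) = 0.524745 + 0.372992 = 0.8977. Pe*log2(M-1) = 0.314*log2(56) = 1.823509. Bound = H(Pe) + Pe*log2(M-1) = 0.524745 + 0.372992 + 1.823509 = 2.7212

2.7212 bits


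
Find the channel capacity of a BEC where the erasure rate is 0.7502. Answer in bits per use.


C = 1 - epsilon = 1 - 0.7502 = 0.2498

0.2498 bits


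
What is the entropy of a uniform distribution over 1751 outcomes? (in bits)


H = log2(n) = log2(1751) = 10.774

10.774 bits


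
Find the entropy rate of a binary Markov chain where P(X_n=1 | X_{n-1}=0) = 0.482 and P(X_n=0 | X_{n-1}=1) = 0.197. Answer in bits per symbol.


Stationary distribution: pi_0 = p10/(p01+p10) = 0.2901, pi_1 = 0.7099. Entropy rate H' = pi_0*H(p01) + pi_1*H(p10) = 0.2901*0.9991 + 0.7099*0.7159 = 0.798

0.798 bits/symbol


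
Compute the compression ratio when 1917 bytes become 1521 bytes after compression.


Ratio = original / compressed = 1917 / 1521 = 1.2604

1.2604


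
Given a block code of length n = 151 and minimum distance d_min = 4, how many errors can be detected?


Detection capability = d_min - 1 = 4 - 1 = 3

3 errors


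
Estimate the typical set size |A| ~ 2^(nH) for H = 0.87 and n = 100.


log2|A_typical| = nH = 100 * 0.87 = 87.0, so |A_typical| ~ 2^87.0 = 1.547e+26

1.547e+26


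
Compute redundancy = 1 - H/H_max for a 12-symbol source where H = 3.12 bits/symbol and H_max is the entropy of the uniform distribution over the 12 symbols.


H_max = log2(K) = log2(12) = 3.585 bits/symbol. Redundancy = 1 - H/H_max = 1 - 3.12/3.585 = 1 - 0.8703 = 0.1297

0.1297


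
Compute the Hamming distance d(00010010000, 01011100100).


Count differing positions: . ^ . . ^ ^ ^ . ^ . . = 5 differences

5


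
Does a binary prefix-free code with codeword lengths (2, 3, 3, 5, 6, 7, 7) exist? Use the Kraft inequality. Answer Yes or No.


Kraft sum = sum(2^(-l_i)) = 0.5625, need <= 1. Result: satisfied (a binary prefix-free code with these lengths exists)

Yes


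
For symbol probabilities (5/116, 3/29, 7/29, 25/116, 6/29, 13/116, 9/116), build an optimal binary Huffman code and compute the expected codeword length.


Huffman construction (repeatedly merge the two least-probable nodes; each merge adds 1 bit to every symbol beneath it): 5/116 + 9/116 = 7/58; 3/29 + 13/116 = 25/116; 7/58 + 6/29 = 19/58; 25/116 + 25/116 = 25/58; 7/29 + 19/58 = 33/58; 25/58 + 33/58 = 1. Resulting codeword lengths (in the order the probabilities were given): (4, 3, 2, 2, 3, 3, 4). L_avg = sum(p_i * l_i) = 5/116*4 + 3/29*3 + 7/29*2 + 25/116*2 + 6/29*3 + 13/116*3 + 9/116*4 = 309/116 = 2.6638

2.6638 bits


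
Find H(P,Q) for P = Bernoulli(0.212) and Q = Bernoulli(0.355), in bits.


H(P,Q) = -p*log2(q) - (1-p)*log2(1-q). -0.212*log2(0.355) = 0.316751; -0.788*log2(0.645) = 0.498512. H(P,Q) = 0.316751 + 0.498512 = 0.8153

0.8153 bits


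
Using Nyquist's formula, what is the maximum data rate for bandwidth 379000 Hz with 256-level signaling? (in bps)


Rate = 2 * B * log2(M) = 2 * 379000 * 8.0 = 6064000.0

6064000.0 bps


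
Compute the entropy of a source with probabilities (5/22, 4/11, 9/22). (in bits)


H = -sum(p_i * log2(p_i)). Terms: -(5/22)*log2(5/22) = 0.485796; -(4/11)*log2(4/11) = 0.530702; -(9/22)*log2(9/22) = 0.527525. H = 0.485796 + 0.530702 + 0.527525 = 1.544

1.544 bits


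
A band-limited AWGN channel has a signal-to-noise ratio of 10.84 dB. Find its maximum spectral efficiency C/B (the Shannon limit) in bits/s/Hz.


SNR_linear = 10^(10.84/10) = 12.1339; C/B = log2(1 + SNR_linear) = log2(1 + 12.1339) = 3.7152

3.7152 bits/s/Hz


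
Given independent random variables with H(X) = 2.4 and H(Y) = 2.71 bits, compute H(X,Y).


For independent variables, H(X,Y) = H(X) + H(Y) = 2.4 + 2.71 = 5.11

5.11 bits


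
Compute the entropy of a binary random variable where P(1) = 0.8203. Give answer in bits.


H = -p*log2(p) - (1-p)*log2(1-p). -0.8203*log2(0.8203) = 0.234422; -0.1797*log2(0.1797) = 0.444998. H = 0.234422 + 0.444998 = 0.6794

0.6794 bits


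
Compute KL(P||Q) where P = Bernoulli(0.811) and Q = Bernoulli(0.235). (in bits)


KL = p*log2(p/q) + (1-p)*log2((1-p)/(1-q)) = 0.811*log2(0.811/0.235) + 0.189*log2(0.189/0.765) = 1.0681

1.0681 bits


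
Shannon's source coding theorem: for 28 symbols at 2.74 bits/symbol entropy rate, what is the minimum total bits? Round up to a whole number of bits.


Minimum bits >= n * H = 28 * 2.74 = 76.72, rounded up to a whole number of bits = 77

77 bits


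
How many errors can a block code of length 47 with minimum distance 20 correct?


Correction capability = floor((d-1)/2) = floor((20-1)/2) = 9

9 errors


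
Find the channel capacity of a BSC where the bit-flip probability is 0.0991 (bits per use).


H(p) = -p*log2(p) - (1-p)*log2(1-p) = -0.0991*log2(0.0991) - 0.9009*log2(0.9009) = 0.330496 + 0.135641 = 0.4661. C = 1 - H(p) = 1 - 0.4661 = 0.5339

0.5339 bits


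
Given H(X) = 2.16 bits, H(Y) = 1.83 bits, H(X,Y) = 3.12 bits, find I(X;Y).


I(X;Y) = H(X) + H(Y) - H(X,Y) = 2.16 + 1.83 - 3.12 = 0.87

0.87 bits


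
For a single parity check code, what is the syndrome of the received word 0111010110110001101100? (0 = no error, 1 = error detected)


Syndrome = XOR of all bits = 0 XOR 1 XOR 1 XOR 1 XOR 0 XOR 1 XOR 0 XOR 1 XOR 1 XOR 0 XOR 1 XOR 1 XOR 0 XOR 0 XOR 0 XOR 1 XOR 1 XOR 0 XOR 1 XOR 1 XOR 0 XOR 0 = 0

0


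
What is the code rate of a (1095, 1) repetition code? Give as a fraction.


Rate = k/n = 1/1095

1/1095


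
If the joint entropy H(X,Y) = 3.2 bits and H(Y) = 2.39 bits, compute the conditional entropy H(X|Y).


H(X|Y) = H(X,Y) - H(Y) = 3.2 - 2.39 = 0.81

0.81 bits


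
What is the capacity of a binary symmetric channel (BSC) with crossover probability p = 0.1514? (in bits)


H(p) = -p*log2(p) - (1-p)*log2(1-p) = -0.1514*log2(0.1514) - 0.8486*log2(0.8486) = 0.412347 + 0.200985 = 0.6133. C = 1 - H(p) = 1 - 0.6133 = 0.3867

0.3867 bits


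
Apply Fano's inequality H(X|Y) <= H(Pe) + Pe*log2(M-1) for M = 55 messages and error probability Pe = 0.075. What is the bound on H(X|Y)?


H(Pe) = -Pe*log2(Pe) - (1-Pe)*log2(1-Pe) = -0.075*log2(0.075) - 0.925*log2(0.925) = 0.280272 + 0.104039 = 0.3843. Pe*log2(M-1) = 0.075*log2(54) = 0.431617. Bound = H(Pe) + Pe*log2(M-1) = 0.280272 + 0.104039 + 0.431617 = 0.8159

0.8159 bits


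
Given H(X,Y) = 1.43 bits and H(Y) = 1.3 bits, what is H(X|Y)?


H(X|Y) = H(X,Y) - H(Y) = 1.43 - 1.3 = 0.13

0.13 bits


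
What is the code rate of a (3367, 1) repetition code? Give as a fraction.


Rate = k/n = 1/3367

1/3367


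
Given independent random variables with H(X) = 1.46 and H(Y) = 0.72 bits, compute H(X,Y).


For independent variables, H(X,Y) = H(X) + H(Y) = 1.46 + 0.72 = 2.18

2.18 bits


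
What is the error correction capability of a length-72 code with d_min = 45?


Correction capability = floor((d-1)/2) = floor((45-1)/2) = 22

22 errors


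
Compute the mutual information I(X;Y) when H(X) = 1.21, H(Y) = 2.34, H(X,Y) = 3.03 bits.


I(X;Y) = H(X) + H(Y) - H(X,Y) = 1.21 + 2.34 - 3.03 = 0.52

0.52 bits


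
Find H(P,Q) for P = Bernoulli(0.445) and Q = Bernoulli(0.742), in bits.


H(P,Q) = -p*log2(q) - (1-p)*log2(1-q). -0.445*log2(0.742) = 0.191576; -0.555*log2(0.258) = 1.084779. H(P,Q) = 0.191576 + 1.084779 = 1.2764

1.2764 bits


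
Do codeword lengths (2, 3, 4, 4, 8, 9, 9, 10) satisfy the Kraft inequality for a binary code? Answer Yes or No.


Kraft sum = sum(2^(-l_i)) = 0.5088, need <= 1. Result: satisfied (a binary prefix-free code with these lengths exists)

Yes


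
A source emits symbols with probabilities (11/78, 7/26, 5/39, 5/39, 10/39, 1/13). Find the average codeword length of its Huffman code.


Huffman construction (repeatedly merge the two least-probable nodes; each merge adds 1 bit to every symbol beneath it): 1/13 + 5/39 = 8/39; 5/39 + 11/78 = 7/26; 8/39 + 10/39 = 6/13; 7/26 + 7/26 = 7/13; 6/13 + 7/13 = 1. Resulting codeword lengths (in the order the probabilities were given): (3, 2, 3, 3, 2, 3). L_avg = sum(p_i * l_i) = 11/78*3 + 7/26*2 + 5/39*3 + 5/39*3 + 10/39*2 + 1/13*3 = 193/78 = 2.4744

2.4744 bits


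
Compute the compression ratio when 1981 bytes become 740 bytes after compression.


Ratio = original / compressed = 1981 / 740 = 2.677

2.677


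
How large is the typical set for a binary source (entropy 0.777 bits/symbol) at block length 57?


log2|A_typical| = nH = 57 * 0.777 = 44.289, so |A_typical| ~ 2^44.289 = 2.149e+13

2.149e+13


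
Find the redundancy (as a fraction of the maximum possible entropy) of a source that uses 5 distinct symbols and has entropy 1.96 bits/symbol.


H_max = log2(K) = log2(5) = 2.3219 bits/symbol. Redundancy = 1 - H/H_max = 1 - 1.96/2.3219 = 1 - 0.8441 = 0.1559

0.1559


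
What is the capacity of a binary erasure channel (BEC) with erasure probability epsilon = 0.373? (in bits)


C = 1 - epsilon = 1 - 0.373 = 0.627

0.627 bits


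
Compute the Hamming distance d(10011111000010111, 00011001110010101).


Count differing positions: ^ . . . . ^ ^ . ^ ^ . . . . . ^ . = 6 differences

6


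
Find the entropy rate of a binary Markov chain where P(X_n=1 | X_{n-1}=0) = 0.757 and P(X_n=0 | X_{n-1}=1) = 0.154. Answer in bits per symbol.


Stationary distribution: pi_0 = p10/(p01+p10) = 0.169, pi_1 = 0.831. Entropy rate H' = pi_0*H(p01) + pi_1*H(p10) = 0.169*0.8 + 0.831*0.6198 = 0.6502

0.6502 bits/symbol


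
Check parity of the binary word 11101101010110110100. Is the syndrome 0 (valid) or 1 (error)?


Syndrome = XOR of all bits = 1 XOR 1 XOR 1 XOR 0 XOR 1 XOR 1 XOR 0 XOR 1 XOR 0 XOR 1 XOR 0 XOR 1 XOR 1 XOR 0 XOR 1 XOR 1 XOR 0 XOR 1 XOR 0 XOR 0 = 0

0


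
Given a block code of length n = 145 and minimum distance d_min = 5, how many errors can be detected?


Detection capability = d_min - 1 = 5 - 1 = 4

4 errors


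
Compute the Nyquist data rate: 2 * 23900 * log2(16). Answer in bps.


Rate = 2 * B * log2(M) = 2 * 23900 * 4.0 = 191200.0

191200.0 bps


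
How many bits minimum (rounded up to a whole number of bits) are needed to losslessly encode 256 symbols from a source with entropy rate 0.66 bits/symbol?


Minimum bits >= n * H = 256 * 0.66 = 168.96, rounded up to a whole number of bits = 169

169 bits


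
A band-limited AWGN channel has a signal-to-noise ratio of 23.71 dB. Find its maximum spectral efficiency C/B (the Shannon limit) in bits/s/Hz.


SNR_linear = 10^(23.71/10) = 234.9633; C/B = log2(1 + SNR_linear) = log2(1 + 234.9633) = 7.8824

7.8824 bits/s/Hz


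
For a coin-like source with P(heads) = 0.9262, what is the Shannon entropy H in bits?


H = -p*log2(p) - (1-p)*log2(1-p). -0.9262*log2(0.9262) = 0.102442; -0.0738*log2(0.0738) = 0.277505. H = 0.102442 + 0.277505 = 0.3799

0.3799 bits


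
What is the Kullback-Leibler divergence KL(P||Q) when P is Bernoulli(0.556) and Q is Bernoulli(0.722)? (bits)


KL = p*log2(p/q) + (1-p)*log2((1-p)/(1-q)) = 0.556*log2(0.556/0.722) + 0.444*log2(0.444/0.278) = 0.0903

0.0903 bits


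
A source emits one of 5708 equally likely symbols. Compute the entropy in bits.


H = log2(n) = log2(5708) = 12.4788

12.4788 bits


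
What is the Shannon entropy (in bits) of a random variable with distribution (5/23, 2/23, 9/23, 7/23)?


H = -sum(p_i * log2(p_i)). Terms: -(5/23)*log2(5/23) = 0.478616; -(2/23)*log2(2/23) = 0.306397; -(9/23)*log2(9/23) = 0.529684; -(7/23)*log2(7/23) = 0.522324. H = 0.478616 + 0.306397 + 0.529684 + 0.522324 = 1.837

1.837 bits


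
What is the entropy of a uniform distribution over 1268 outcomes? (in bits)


H = log2(n) = log2(1268) = 10.3083

10.3083 bits


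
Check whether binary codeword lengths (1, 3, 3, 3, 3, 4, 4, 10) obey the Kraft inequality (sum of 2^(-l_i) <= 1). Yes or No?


Kraft sum = sum(2^(-l_i)) = 1.126, need <= 1. Result: violated (a binary prefix-free code with these lengths cannot exist)

No


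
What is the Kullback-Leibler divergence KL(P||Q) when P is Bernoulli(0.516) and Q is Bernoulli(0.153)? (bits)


KL = p*log2(p/q) + (1-p)*log2((1-p)/(1-q)) = 0.516*log2(0.516/0.153) + 0.484*log2(0.484/0.847) = 0.5142

0.5142 bits


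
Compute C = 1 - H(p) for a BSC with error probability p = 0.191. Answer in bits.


H(p) = -p*log2(p) - (1-p)*log2(1-p) = -0.191*log2(0.191) - 0.809*log2(0.809) = 0.456176 + 0.247383 = 0.7036. C = 1 - H(p) = 1 - 0.7036 = 0.2964

0.2964 bits


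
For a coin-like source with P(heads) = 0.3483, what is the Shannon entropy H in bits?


H = -p*log2(p) - (1-p)*log2(1-p). -0.3483*log2(0.3483) = 0.529972; -0.6517*log2(0.6517) = 0.402568. H = 0.529972 + 0.402568 = 0.9325

0.9325 bits


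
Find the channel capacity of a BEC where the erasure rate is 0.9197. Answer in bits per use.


C = 1 - epsilon = 1 - 0.9197 = 0.0803

0.0803 bits


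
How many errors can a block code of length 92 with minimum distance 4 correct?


Correction capability = floor((d-1)/2) = floor((4-1)/2) = 1

1 errors


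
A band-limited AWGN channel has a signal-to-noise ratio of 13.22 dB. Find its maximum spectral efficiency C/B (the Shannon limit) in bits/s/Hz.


SNR_linear = 10^(13.22/10) = 20.9894; C/B = log2(1 + SNR_linear) = log2(1 + 20.9894) = 4.4587

4.4587 bits/s/Hz


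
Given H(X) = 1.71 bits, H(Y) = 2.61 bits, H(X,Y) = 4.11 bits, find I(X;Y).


I(X;Y) = H(X) + H(Y) - H(X,Y) = 1.71 + 2.61 - 4.11 = 0.21

0.21 bits


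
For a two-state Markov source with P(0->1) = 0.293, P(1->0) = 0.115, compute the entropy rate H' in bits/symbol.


Stationary distribution: pi_0 = p10/(p01+p10) = 0.2819, pi_1 = 0.7181. Entropy rate H' = pi_0*H(p01) + pi_1*H(p10) = 0.2819*0.8726 + 0.7181*0.5148 = 0.6157

0.6157 bits/symbol


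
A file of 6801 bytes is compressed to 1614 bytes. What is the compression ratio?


Ratio = original / compressed = 6801 / 1614 = 4.2138

4.2138


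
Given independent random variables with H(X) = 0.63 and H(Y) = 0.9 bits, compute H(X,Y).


For independent variables, H(X,Y) = H(X) + H(Y) = 0.63 + 0.9 = 1.53

1.53 bits


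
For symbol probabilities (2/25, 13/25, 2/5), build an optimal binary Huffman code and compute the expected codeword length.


Huffman construction (repeatedly merge the two least-probable nodes; each merge adds 1 bit to every symbol beneath it): 2/25 + 2/5 = 12/25; 12/25 + 13/25 = 1. Resulting codeword lengths (in the order the probabilities were given): (2, 1, 2). L_avg = sum(p_i * l_i) = 2/25*2 + 13/25*1 + 2/5*2 = 37/25 = 1.48

1.48 bits


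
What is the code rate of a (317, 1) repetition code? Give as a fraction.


Rate = k/n = 1/317

1/317


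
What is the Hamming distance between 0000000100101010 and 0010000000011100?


Count differing positions: . . ^ . . . . ^ . . ^ ^ . ^ ^ . = 6 differences

6


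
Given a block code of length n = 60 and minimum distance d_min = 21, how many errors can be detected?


Detection capability = d_min - 1 = 21 - 1 = 20

20 errors


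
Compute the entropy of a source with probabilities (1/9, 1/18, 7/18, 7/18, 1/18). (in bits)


H = -sum(p_i * log2(p_i)). Terms: -(1/9)*log2(1/9) = 0.352214; -(1/18)*log2(1/18) = 0.231663; -(7/18)*log2(7/18) = 0.529888; -(7/18)*log2(7/18) = 0.529888; -(1/18)*log2(1/18) = 0.231663. H = 0.352214 + 0.231663 + 0.529888 + 0.529888 + 0.231663 = 1.8753

1.8753 bits


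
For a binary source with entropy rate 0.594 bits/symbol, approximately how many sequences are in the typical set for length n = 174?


log2|A_typical| = nH = 174 * 0.594 = 103.356, so |A_typical| ~ 2^103.356 = 1.298e+31

1.298e+31


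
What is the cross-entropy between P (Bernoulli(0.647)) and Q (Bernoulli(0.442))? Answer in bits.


H(P,Q) = -p*log2(q) - (1-p)*log2(1-q). -0.647*log2(0.442) = 0.762089; -0.353*log2(0.558) = 0.297107. H(P,Q) = 0.762089 + 0.297107 = 1.0592

1.0592 bits


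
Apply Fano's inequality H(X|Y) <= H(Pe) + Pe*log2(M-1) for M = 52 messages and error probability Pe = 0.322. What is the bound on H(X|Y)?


H(Pe) = -Pe*log2(Pe) - (1-Pe)*log2(1-Pe) = -0.322*log2(0.322) - 0.678*log2(0.678) = 0.526427 + 0.380116 = 0.9065. Pe*log2(M-1) = 0.322*log2(51) = 1.826521. Bound = H(Pe) + Pe*log2(M-1) = 0.526427 + 0.380116 + 1.826521 = 2.7331

2.7331 bits


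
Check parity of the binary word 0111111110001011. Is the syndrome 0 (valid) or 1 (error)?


Syndrome = XOR of all bits = 0 XOR 1 XOR 1 XOR 1 XOR 1 XOR 1 XOR 1 XOR 1 XOR 1 XOR 0 XOR 0 XOR 0 XOR 1 XOR 0 XOR 1 XOR 1 = 1

1


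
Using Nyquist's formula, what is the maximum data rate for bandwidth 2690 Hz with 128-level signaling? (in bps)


Rate = 2 * B * log2(M) = 2 * 2690 * 7.0 = 37660.0

37660.0 bps


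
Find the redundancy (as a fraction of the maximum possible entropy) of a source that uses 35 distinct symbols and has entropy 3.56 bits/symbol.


H_max = log2(K) = log2(35) = 5.1293 bits/symbol. Redundancy = 1 - H/H_max = 1 - 3.56/5.1293 = 1 - 0.6941 = 0.3059

0.3059


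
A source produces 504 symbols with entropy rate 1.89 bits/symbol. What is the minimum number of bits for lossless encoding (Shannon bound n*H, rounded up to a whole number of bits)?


Minimum bits >= n * H = 504 * 1.89 = 952.56, rounded up to a whole number of bits = 953

953 bits


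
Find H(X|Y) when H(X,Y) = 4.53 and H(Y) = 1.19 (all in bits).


H(X|Y) = H(X,Y) - H(Y) = 4.53 - 1.19 = 3.34

3.34 bits


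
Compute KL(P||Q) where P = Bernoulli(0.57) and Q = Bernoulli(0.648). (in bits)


KL = p*log2(p/q) + (1-p)*log2((1-p)/(1-q)) = 0.57*log2(0.57/0.648) + 0.43*log2(0.43/0.352) = 0.0187

0.0187 bits


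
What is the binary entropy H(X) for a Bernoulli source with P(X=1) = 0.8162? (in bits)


H = -p*log2(p) - (1-p)*log2(1-p). -0.8162*log2(0.8162) = 0.239151; -0.1838*log2(0.1838) = 0.449169. H = 0.239151 + 0.449169 = 0.6883

0.6883 bits


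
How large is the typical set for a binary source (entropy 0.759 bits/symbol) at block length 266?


log2|A_typical| = nH = 266 * 0.759 = 201.894, so |A_typical| ~ 2^201.894 = 5.972e+60

5.972e+60


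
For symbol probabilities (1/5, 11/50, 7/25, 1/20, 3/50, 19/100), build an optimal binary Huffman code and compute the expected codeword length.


Huffman construction (repeatedly merge the two least-probable nodes; each merge adds 1 bit to every symbol beneath it): 1/20 + 3/50 = 11/100; 11/100 + 19/100 = 3/10; 1/5 + 11/50 = 21/50; 7/25 + 3/10 = 29/50; 21/50 + 29/50 = 1. Resulting codeword lengths (in the order the probabilities were given): (2, 2, 2, 4, 4, 3). L_avg = sum(p_i * l_i) = 1/5*2 + 11/50*2 + 7/25*2 + 1/20*4 + 3/50*4 + 19/100*3 = 241/100 = 2.41

2.41 bits


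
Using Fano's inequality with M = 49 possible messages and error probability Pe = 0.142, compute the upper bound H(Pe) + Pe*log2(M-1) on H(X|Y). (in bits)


H(Pe) = -Pe*log2(Pe) - (1-Pe)*log2(1-Pe) = -0.142*log2(0.142) - 0.858*log2(0.858) = 0.399877 + 0.189575 = 0.5895. Pe*log2(M-1) = 0.142*log2(48) = 0.793065. Bound = H(Pe) + Pe*log2(M-1) = 0.399877 + 0.189575 + 0.793065 = 1.3825

1.3825 bits


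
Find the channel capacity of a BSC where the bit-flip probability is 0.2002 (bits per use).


H(p) = -p*log2(p) - (1-p)*log2(1-p) = -0.2002*log2(0.2002) - 0.7998*log2(0.7998) = 0.464561 + 0.257767 = 0.7223. C = 1 - H(p) = 1 - 0.7223 = 0.2777

0.2777 bits


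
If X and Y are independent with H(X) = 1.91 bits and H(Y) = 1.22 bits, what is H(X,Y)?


For independent variables, H(X,Y) = H(X) + H(Y) = 1.91 + 1.22 = 3.13

3.13 bits


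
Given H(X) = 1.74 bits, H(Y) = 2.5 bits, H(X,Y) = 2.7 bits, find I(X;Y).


I(X;Y) = H(X) + H(Y) - H(X,Y) = 1.74 + 2.5 - 2.7 = 1.54

1.54 bits


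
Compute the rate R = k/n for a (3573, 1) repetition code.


Rate = k/n = 1/3573

1/3573


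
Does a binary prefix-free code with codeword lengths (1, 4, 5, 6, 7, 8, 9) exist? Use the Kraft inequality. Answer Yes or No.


Kraft sum = sum(2^(-l_i)) = 0.623, need <= 1. Result: satisfied (a binary prefix-free code with these lengths exists)

Yes


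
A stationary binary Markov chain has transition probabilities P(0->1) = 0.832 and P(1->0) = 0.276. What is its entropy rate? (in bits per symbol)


Stationary distribution: pi_0 = p10/(p01+p10) = 0.2491, pi_1 = 0.7509. Entropy rate H' = pi_0*H(p01) + pi_1*H(p10) = 0.2491*0.6531 + 0.7509*0.8499 = 0.8009

0.8009 bits/symbol


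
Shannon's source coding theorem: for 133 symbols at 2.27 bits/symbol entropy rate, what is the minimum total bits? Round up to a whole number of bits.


Minimum bits >= n * H = 133 * 2.27 = 301.91, rounded up to a whole number of bits = 302

302 bits


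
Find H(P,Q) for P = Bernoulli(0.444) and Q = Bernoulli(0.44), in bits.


H(P,Q) = -p*log2(q) - (1-p)*log2(1-q). -0.444*log2(0.44) = 0.525885; -0.556*log2(0.56) = 0.465095. H(P,Q) = 0.525885 + 0.465095 = 0.991

0.991 bits


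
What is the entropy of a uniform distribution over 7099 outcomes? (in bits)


H = log2(n) = log2(7099) = 12.7934

12.7934 bits


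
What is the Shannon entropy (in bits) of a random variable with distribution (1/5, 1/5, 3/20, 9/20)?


H = -sum(p_i * log2(p_i)). Terms: -(1/5)*log2(1/5) = 0.464386; -(1/5)*log2(1/5) = 0.464386; -(3/20)*log2(3/20) = 0.410545; -(9/20)*log2(9/20) = 0.518401. H = 0.464386 + 0.464386 + 0.410545 + 0.518401 = 1.8577

1.8577 bits


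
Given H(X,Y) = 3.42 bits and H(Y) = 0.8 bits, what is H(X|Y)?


H(X|Y) = H(X,Y) - H(Y) = 3.42 - 0.8 = 2.62

2.62 bits


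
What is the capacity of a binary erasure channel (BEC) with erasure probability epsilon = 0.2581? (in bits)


C = 1 - epsilon = 1 - 0.2581 = 0.7419

0.7419 bits


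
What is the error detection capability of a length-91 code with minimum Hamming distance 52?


Detection capability = d_min - 1 = 52 - 1 = 51

51 errors


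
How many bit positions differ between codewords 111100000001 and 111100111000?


Count differing positions: . . . . . . ^ ^ ^ . . ^ = 4 differences

4


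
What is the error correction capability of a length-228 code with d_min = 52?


Correction capability = floor((d-1)/2) = floor((52-1)/2) = 25

25 errors


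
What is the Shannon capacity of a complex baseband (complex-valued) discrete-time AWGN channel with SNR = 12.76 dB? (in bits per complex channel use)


SNR_linear = 10^(12.76/10) = 18.8799; C = log2(1 + SNR_linear) = log2(1 + 18.8799) = 4.3132

4.3132 bits/channel use


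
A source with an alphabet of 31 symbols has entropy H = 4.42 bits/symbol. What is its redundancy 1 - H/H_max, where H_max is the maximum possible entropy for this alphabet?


H_max = log2(K) = log2(31) = 4.9542 bits/symbol. Redundancy = 1 - H/H_max = 1 - 4.42/4.9542 = 1 - 0.8922 = 0.1078

0.1078


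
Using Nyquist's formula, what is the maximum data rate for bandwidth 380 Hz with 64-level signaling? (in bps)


Rate = 2 * B * log2(M) = 2 * 380 * 6.0 = 4560.0

4560.0 bps


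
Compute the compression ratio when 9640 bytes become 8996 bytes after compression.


Ratio = original / compressed = 9640 / 8996 = 1.0716

1.0716


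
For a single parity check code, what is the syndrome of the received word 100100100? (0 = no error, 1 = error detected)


Syndrome = XOR of all bits = 1 XOR 0 XOR 0 XOR 1 XOR 0 XOR 0 XOR 1 XOR 0 XOR 0 = 1

1


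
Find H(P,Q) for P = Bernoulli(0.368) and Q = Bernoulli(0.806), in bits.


H(P,Q) = -p*log2(q) - (1-p)*log2(1-q). -0.368*log2(0.806) = 0.114503; -0.632*log2(0.194) = 1.495231. H(P,Q) = 0.114503 + 1.495231 = 1.6097

1.6097 bits


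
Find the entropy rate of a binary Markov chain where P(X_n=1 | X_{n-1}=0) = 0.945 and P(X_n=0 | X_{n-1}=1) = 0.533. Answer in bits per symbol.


Stationary distribution: pi_0 = p10/(p01+p10) = 0.3606, pi_1 = 0.6394. Entropy rate H' = pi_0*H(p01) + pi_1*H(p10) = 0.3606*0.3073 + 0.6394*0.9969 = 0.7482

0.7482 bits/symbol


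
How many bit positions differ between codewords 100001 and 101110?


Count differing positions: . . ^ ^ ^ ^ = 4 differences

4


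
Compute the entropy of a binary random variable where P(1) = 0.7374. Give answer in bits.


H = -p*log2(p) - (1-p)*log2(1-p). -0.7374*log2(0.7374) = 0.324073; -0.2626*log2(0.2626) = 0.506571. H = 0.324073 + 0.506571 = 0.8306

0.8306 bits


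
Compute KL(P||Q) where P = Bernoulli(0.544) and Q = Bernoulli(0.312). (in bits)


KL = p*log2(p/q) + (1-p)*log2((1-p)/(1-q)) = 0.544*log2(0.544/0.312) + 0.456*log2(0.456/0.688) = 0.1657

0.1657 bits


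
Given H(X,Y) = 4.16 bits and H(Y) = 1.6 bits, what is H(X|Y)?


H(X|Y) = H(X,Y) - H(Y) = 4.16 - 1.6 = 2.56

2.56 bits


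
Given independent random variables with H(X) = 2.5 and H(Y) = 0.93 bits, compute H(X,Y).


For independent variables, H(X,Y) = H(X) + H(Y) = 2.5 + 0.93 = 3.43

3.43 bits


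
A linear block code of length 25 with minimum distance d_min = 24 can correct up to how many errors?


Correction capability = floor((d-1)/2) = floor((24-1)/2) = 11

11 errors


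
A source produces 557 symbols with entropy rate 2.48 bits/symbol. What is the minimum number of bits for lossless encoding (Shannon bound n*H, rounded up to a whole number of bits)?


Minimum bits >= n * H = 557 * 2.48 = 1381.36, rounded up to a whole number of bits = 1382

1382 bits


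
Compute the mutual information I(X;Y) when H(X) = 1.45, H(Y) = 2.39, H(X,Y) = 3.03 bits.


I(X;Y) = H(X) + H(Y) - H(X,Y) = 1.45 + 2.39 - 3.03 = 0.81

0.81 bits


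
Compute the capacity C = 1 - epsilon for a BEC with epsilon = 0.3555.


C = 1 - epsilon = 1 - 0.3555 = 0.6445

0.6445 bits


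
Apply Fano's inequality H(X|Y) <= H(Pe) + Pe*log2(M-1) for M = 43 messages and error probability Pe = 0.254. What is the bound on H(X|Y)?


H(Pe) = -Pe*log2(Pe) - (1-Pe)*log2(1-Pe) = -0.254*log2(0.254) - 0.746*log2(0.746) = 0.502183 + 0.315373 = 0.8176. Pe*log2(M-1) = 0.254*log2(42) = 1.369649. Bound = H(Pe) + Pe*log2(M-1) = 0.502183 + 0.315373 + 1.369649 = 2.1872

2.1872 bits


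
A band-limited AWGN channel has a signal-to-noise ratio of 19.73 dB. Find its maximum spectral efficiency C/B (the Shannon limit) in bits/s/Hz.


SNR_linear = 10^(19.73/10) = 93.9723; C/B = log2(1 + SNR_linear) = log2(1 + 93.9723) = 6.5694

6.5694 bits/s/Hz


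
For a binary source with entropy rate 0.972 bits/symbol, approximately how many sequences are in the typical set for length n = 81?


log2|A_typical| = nH = 81 * 0.972 = 78.732, so |A_typical| ~ 2^78.732 = 5.020e+23

5.020e+23


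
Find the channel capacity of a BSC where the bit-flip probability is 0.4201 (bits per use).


H(p) = -p*log2(p) - (1-p)*log2(1-p) = -0.4201*log2(0.4201) - 0.5799*log2(0.5799) = 0.525627 + 0.455873 = 0.9815. C = 1 - H(p) = 1 - 0.9815 = 0.0185

0.0185 bits


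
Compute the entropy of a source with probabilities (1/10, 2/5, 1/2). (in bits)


H = -sum(p_i * log2(p_i)). Terms: -(1/10)*log2(1/10) = 0.332193; -(2/5)*log2(2/5) = 0.528771; -(1/2)*log2(1/2) = 0.500000. H = 0.332193 + 0.528771 + 0.500000 = 1.361

1.361 bits


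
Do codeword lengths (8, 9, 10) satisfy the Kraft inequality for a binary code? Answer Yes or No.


Kraft sum = sum(2^(-l_i)) = 0.0068, need <= 1. Result: satisfied (a binary prefix-free code with these lengths exists)

Yes


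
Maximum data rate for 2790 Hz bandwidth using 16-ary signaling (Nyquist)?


Rate = 2 * B * log2(M) = 2 * 2790 * 4.0 = 22320.0

22320.0 bps


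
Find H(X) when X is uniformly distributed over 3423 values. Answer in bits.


H = log2(n) = log2(3423) = 11.741

11.741 bits


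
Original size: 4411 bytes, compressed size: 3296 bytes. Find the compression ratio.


Ratio = original / compressed = 4411 / 3296 = 1.3383

1.3383


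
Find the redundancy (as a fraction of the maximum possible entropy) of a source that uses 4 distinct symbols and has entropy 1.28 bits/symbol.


H_max = log2(K) = log2(4) = 2.0 bits/symbol. Redundancy = 1 - H/H_max = 1 - 1.28/2.0 = 1 - 0.64 = 0.36

0.36


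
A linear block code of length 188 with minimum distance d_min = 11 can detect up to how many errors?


Detection capability = d_min - 1 = 11 - 1 = 10

10 errors


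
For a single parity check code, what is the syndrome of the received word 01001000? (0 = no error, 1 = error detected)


Syndrome = XOR of all bits = 0 XOR 1 XOR 0 XOR 0 XOR 1 XOR 0 XOR 0 XOR 0 = 0

0


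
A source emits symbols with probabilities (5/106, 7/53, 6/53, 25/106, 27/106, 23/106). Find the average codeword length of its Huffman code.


Huffman construction (repeatedly merge the two least-probable nodes; each merge adds 1 bit to every symbol beneath it): 5/106 + 6/53 = 17/106; 7/53 + 17/106 = 31/106; 23/106 + 25/106 = 24/53; 27/106 + 31/106 = 29/53; 24/53 + 29/53 = 1. Resulting codeword lengths (in the order the probabilities were given): (4, 3, 4, 2, 2, 2). L_avg = sum(p_i * l_i) = 5/106*4 + 7/53*3 + 6/53*4 + 25/106*2 + 27/106*2 + 23/106*2 = 130/53 = 2.4528

2.4528 bits
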